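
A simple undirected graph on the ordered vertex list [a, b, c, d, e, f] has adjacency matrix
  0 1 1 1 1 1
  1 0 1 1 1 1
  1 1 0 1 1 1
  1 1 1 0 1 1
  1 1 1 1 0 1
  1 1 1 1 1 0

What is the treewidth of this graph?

5

A width-5 tree decomposition is:
Bags: B1 = {a, b, c, d, e, f}
Tree: (single bag)
A single bag containing all 6 vertices is trivially a valid decomposition of width 5. On the other hand G contains the 6-clique {a, b, c, d, e, f}. A clique must lie in a single bag of any decomposition, so no decomposition can have width below 5. Combining the bounds, tw(G) = 5.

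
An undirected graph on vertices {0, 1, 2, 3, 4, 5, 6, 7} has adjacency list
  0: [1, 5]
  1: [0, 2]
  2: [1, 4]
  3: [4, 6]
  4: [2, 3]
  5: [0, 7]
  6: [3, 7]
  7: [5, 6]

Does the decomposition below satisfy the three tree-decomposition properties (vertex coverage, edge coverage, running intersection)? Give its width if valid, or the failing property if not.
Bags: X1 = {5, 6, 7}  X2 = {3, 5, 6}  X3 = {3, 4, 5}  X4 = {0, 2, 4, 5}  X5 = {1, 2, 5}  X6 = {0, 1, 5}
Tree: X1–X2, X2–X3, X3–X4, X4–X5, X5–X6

A tree decomposition must satisfy three properties: every vertex lies in some bag; for every edge, both endpoints lie together in some bag; and for every vertex, the bags containing it form a connected subtree. Here bags containing vertex 0 are not connected in the tree, so the decomposition is invalid.

No — bags containing vertex 0 are not connected in the tree.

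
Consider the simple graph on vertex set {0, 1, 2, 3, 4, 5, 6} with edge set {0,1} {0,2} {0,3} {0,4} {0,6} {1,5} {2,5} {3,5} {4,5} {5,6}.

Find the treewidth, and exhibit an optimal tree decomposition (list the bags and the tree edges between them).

Treewidth 2.
One such decomposition:
Bags: B1 = {0, 5, 6}  B2 = {0, 1, 5}  B3 = {0, 2, 5}  B4 = {0, 3, 5}  B5 = {0, 4, 5}
Tree: B1–B2, B2–B3, B3–B4, B4–B5

The largest bag has 3 vertices, giving width 2; this decomposition certifies tw(G) ≤ 2. The edges 0–6–5–1–0 form a cycle, so G is not a tree and its treewidth is at least 2. Therefore the treewidth is 2.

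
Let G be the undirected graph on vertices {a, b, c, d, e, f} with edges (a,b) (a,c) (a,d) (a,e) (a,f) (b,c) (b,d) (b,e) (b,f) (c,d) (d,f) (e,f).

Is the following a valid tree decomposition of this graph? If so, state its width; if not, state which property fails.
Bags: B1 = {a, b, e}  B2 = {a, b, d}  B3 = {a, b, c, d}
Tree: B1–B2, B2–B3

No — vertex f appears in no bag.

A tree decomposition must satisfy three properties: every vertex lies in some bag; for every edge, both endpoints lie together in some bag; and for every vertex, the bags containing it form a connected subtree. Here vertex f appears in no bag, so the decomposition is invalid.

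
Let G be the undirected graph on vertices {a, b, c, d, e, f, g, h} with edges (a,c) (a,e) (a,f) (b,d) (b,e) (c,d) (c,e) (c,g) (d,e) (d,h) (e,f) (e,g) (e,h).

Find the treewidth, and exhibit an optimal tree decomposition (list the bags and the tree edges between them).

Treewidth 2.
One such decomposition:
Bags: B1 = {a, c, e}  B2 = {c, d, e}  B3 = {a, e, f}  B4 = {b, d, e}  B5 = {d, e, h}  B6 = {c, e, g}
Tree: B1–B2, B1–B3, B2–B4, B4–B5, B1–B6

The largest bag has 3 vertices, giving width 2; this decomposition certifies tw(G) ≤ 2. For the lower bound, the 3 vertices {d, e, h} are pairwise adjacent, and any tree decomposition puts a clique entirely inside one bag — forcing width ≥ 2. Combining the bounds, tw(G) = 2.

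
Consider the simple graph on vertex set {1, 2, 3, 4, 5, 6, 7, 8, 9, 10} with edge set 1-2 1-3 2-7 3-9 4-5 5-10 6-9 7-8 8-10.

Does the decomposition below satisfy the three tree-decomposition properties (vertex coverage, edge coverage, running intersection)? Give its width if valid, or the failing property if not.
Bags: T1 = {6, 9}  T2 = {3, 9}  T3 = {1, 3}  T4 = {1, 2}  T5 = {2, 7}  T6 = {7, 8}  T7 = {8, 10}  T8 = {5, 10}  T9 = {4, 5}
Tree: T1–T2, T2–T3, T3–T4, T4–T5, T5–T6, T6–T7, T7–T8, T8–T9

Yes; width 1.

Vertex coverage: the bags together contain {1, 2, 3, 4, 5, 6, 7, 8, 9, 10}, the full vertex set. Edge coverage: each edge of G has both endpoints in at least one bag. Running intersection: for every vertex, the bags containing it form a connected subtree. All three properties hold, so this is a valid tree decomposition of width max|bag| − 1 = 1, and hence tw(G) ≤ 1.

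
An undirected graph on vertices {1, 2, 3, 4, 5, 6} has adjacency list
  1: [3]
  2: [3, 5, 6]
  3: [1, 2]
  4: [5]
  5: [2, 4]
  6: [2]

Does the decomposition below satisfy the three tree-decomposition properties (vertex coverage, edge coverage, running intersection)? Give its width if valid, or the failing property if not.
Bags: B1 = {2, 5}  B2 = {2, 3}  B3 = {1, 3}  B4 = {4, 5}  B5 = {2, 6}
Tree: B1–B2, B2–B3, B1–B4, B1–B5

Every vertex of G appears in some bag (union = {1, 2, 3, 4, 5, 6}); every edge is covered by a bag; and for each vertex v the set of bags containing v is connected in the bag tree. The decomposition is therefore valid. The largest bag has 2 vertices, so the width is 1.

Yes; width 1.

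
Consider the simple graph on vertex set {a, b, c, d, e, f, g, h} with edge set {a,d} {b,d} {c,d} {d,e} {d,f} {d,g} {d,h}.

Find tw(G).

1

A width-1 tree decomposition is:
Bags: B1 = {b, d}  B2 = {c, d}  B3 = {d, f}  B4 = {d, h}  B5 = {d, e}  B6 = {d, g}  B7 = {a, d}
Tree: B1–B2, B1–B3, B3–B4, B4–B5, B3–B6, B5–B7
Each bag holds 2 vertices, so the decomposition has width 1, which upper-bounds the treewidth. Since G has at least one edge (e.g. d–b), it is not an edgeless graph, so tw(G) ≥ 1. Hence tw(G) = 1 exactly.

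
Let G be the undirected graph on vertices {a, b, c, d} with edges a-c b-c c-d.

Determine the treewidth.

A width-1 tree decomposition is:
Bags: B1 = {c, d}  B2 = {a, c}  B3 = {b, c}
Tree: B1–B2, B1–B3
The largest bag has 2 vertices, giving width 1; this decomposition certifies tw(G) ≤ 1. Any graph with an edge has treewidth ≥ 1, and G has the edge c–d. Combining the bounds, tw(G) = 1.

1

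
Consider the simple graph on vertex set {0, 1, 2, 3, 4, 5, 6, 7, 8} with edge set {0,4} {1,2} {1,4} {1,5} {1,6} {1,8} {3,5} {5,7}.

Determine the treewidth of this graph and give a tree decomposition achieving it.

Treewidth 1.
Bags: B1 = {1, 5}  B2 = {1, 4}  B3 = {5, 7}  B4 = {1, 8}  B5 = {1, 2}  B6 = {3, 5}  B7 = {1, 6}  B8 = {0, 4}
Tree: B1–B2, B1–B3, B1–B4, B1–B5, B3–B6, B4–B7, B2–B8

Every bag has size at most 2, so the width is 2 − 1 = 1 and tw(G) ≤ 1. G has an edge, so its treewidth is at least 1. Combining the bounds, tw(G) = 1.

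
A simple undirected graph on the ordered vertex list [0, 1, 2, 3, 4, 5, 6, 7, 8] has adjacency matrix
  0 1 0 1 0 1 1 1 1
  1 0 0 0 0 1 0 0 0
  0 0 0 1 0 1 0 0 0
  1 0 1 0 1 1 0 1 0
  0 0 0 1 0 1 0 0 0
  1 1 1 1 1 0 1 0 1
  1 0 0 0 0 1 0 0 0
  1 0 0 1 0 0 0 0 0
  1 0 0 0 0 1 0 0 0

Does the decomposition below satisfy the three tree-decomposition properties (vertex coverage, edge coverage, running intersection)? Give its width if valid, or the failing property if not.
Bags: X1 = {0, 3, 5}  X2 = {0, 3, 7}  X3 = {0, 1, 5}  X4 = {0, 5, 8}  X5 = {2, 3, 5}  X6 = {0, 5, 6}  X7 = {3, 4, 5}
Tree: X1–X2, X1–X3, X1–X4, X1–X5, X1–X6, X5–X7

Yes; width 2.

Every vertex of G appears in some bag (union = {0, 1, 2, 3, 4, 5, 6, 7, 8}); every edge is covered by a bag; and for each vertex v the set of bags containing v is connected in the bag tree. The decomposition is therefore valid. The largest bag has 3 vertices, so the width is 2.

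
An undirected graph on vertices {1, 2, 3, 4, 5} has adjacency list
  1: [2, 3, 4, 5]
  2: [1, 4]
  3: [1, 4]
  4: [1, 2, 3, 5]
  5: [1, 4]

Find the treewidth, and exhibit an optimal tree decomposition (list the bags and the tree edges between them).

Each bag holds 3 vertices, so the decomposition has width 2, which upper-bounds the treewidth. Conversely, {1, 2, 4} is a clique of size 3, and the vertices of any clique must share a bag in every tree decomposition; so some bag has ≥ 3 vertices and tw(G) ≥ 2. Therefore the treewidth is 2.

Treewidth 2.
One such decomposition:
Bags: B1 = {1, 4, 5}  B2 = {1, 3, 4}  B3 = {1, 2, 4}
Tree: B1–B2, B1–B3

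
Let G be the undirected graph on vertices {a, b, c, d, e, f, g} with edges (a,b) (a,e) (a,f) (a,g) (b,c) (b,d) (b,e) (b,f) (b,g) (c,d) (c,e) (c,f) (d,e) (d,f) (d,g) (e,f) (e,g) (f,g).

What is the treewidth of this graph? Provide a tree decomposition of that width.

Treewidth 4.
Bags: B1 = {a, b, e, f, g}  B2 = {b, d, e, f, g}  B3 = {b, c, d, e, f}
Tree: B1–B2, B2–B3

Each bag holds 5 vertices, so the decomposition has width 4, which upper-bounds the treewidth. For the lower bound, the 5 vertices {b, d, e, f, g} are pairwise adjacent, and any tree decomposition puts a clique entirely inside one bag — forcing width ≥ 4. Therefore the treewidth is 4.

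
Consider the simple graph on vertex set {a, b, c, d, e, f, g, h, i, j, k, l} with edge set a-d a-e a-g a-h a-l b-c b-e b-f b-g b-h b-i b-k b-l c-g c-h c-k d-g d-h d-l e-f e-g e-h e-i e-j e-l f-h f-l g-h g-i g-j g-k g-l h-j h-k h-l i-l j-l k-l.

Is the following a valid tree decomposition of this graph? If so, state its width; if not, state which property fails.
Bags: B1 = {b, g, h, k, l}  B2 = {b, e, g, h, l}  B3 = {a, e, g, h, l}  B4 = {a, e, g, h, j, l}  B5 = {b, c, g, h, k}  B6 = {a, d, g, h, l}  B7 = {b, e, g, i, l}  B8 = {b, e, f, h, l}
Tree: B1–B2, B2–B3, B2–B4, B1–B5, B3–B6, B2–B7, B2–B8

A tree decomposition must satisfy three properties: every vertex lies in some bag; for every edge, both endpoints lie together in some bag; and for every vertex, the bags containing it form a connected subtree. Here bags containing vertex a are not connected in the tree, so the decomposition is invalid.

No — bags containing vertex a are not connected in the tree.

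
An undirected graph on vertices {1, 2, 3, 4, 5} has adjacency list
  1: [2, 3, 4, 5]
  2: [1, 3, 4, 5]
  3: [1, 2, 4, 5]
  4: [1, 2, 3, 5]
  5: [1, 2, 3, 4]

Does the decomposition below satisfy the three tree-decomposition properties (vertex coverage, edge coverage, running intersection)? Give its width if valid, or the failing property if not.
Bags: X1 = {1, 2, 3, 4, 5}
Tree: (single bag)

Yes; width 4.

Every vertex of G appears in some bag (union = {1, 2, 3, 4, 5}); every edge is covered by a bag; and for each vertex v the set of bags containing v is connected in the bag tree. The decomposition is therefore valid. The largest bag has 5 vertices, so the width is 4.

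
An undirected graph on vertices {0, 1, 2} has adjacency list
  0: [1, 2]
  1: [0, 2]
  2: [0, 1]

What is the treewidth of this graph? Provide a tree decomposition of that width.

With just one bag of size 3, the width is 3 − 1 = 2, so tw(G) ≤ 2. On the other hand G contains the 3-clique {0, 1, 2}. A clique must lie in a single bag of any decomposition, so no decomposition can have width below 2. The upper and lower bounds meet at 2, so that is the treewidth.

Treewidth 2.
One optimal decomposition is:
Bags: B1 = {0, 1, 2}
Tree: (single bag)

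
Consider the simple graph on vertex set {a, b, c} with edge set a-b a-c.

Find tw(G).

A width-1 tree decomposition is:
Bags: B1 = {a, c}  B2 = {a, b}
Tree: B1–B2
The largest bag has 2 vertices, giving width 1; this decomposition certifies tw(G) ≤ 1. G has an edge, so its treewidth is at least 1. Combining the bounds, tw(G) = 1.

1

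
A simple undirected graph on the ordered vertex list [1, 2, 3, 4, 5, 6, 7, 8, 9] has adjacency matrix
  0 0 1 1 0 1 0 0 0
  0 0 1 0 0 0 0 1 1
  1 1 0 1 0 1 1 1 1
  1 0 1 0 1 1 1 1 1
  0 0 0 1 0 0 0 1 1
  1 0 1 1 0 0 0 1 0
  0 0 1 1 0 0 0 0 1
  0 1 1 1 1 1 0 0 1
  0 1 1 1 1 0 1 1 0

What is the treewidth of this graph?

A width-3 tree decomposition is:
Bags: B1 = {3, 4, 8, 9}  B2 = {3, 4, 7, 9}  B3 = {3, 4, 6, 8}  B4 = {2, 3, 8, 9}  B5 = {4, 5, 8, 9}  B6 = {1, 3, 4, 6}
Tree: B1–B2, B1–B3, B1–B4, B1–B5, B3–B6
Each bag holds 4 vertices, so the decomposition has width 3, which upper-bounds the treewidth. For the lower bound, the 4 vertices {2, 3, 8, 9} are pairwise adjacent, and any tree decomposition puts a clique entirely inside one bag — forcing width ≥ 3. Therefore the treewidth is 3.

3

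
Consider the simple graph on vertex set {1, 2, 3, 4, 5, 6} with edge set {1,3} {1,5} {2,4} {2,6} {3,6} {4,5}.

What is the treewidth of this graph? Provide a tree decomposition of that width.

Every bag has size at most 3, so the width is 3 − 1 = 2 and tw(G) ≤ 2. For the lower bound, G contains the cycle 2–6–3–1–5–4–2, so G is not a forest; only forests have treewidth ≤ 1, hence tw(G) ≥ 2. Therefore the treewidth is 2.

Treewidth 2.
One optimal decomposition is:
Bags: B1 = {2, 3, 6}  B2 = {1, 2, 3}  B3 = {1, 2, 5}  B4 = {2, 4, 5}
Tree: B1–B2, B2–B3, B3–B4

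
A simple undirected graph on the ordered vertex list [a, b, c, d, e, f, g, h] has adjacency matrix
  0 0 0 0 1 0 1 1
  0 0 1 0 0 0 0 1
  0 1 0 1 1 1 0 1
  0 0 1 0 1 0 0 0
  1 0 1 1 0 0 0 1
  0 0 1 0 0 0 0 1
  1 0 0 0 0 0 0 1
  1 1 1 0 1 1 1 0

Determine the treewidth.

2

A width-2 tree decomposition is:
Bags: B1 = {c, f, h}  B2 = {b, c, h}  B3 = {c, e, h}  B4 = {a, e, h}  B5 = {a, g, h}  B6 = {c, d, e}
Tree: B1–B2, B2–B3, B3–B4, B4–B5, B3–B6
Each bag holds 3 vertices, so the decomposition has width 2, which upper-bounds the treewidth. For the lower bound, the 3 vertices {c, d, e} are pairwise adjacent, and any tree decomposition puts a clique entirely inside one bag — forcing width ≥ 2. Combining the bounds, tw(G) = 2.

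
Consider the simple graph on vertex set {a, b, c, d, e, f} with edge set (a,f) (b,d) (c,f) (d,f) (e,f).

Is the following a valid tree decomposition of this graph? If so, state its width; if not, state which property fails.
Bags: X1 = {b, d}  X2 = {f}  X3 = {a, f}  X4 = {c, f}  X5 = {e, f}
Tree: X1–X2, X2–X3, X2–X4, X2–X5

No — edge (d,f) lies in no bag.

A tree decomposition must satisfy three properties: every vertex lies in some bag; for every edge, both endpoints lie together in some bag; and for every vertex, the bags containing it form a connected subtree. Here edge (d,f) lies in no bag, so the decomposition is invalid.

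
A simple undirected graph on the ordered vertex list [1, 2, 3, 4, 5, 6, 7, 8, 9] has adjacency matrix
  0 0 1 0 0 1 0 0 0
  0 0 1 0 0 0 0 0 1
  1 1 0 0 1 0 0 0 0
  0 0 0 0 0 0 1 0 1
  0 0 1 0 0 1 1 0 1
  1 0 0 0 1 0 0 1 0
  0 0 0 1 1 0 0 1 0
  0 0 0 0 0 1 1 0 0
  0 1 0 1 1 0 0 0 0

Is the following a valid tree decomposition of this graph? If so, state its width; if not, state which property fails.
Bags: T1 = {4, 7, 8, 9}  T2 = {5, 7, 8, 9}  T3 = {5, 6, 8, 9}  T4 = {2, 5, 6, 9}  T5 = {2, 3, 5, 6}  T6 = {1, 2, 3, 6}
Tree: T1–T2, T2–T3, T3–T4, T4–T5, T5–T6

Vertex coverage: the bags together contain {1, 2, 3, 4, 5, 6, 7, 8, 9}, the full vertex set. Edge coverage: each edge of G has both endpoints in at least one bag. Running intersection: for every vertex, the bags containing it form a connected subtree. All three properties hold, so this is a valid tree decomposition of width max|bag| − 1 = 3, and hence tw(G) ≤ 3.

Yes; width 3.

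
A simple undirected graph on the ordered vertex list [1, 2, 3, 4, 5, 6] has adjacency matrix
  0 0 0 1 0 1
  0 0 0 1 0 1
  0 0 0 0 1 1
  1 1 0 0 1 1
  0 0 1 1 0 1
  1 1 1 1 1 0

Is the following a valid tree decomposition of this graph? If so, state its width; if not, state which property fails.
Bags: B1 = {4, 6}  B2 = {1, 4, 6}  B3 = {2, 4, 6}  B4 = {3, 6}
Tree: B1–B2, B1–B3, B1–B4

A tree decomposition must satisfy three properties: every vertex lies in some bag; for every edge, both endpoints lie together in some bag; and for every vertex, the bags containing it form a connected subtree. Here vertex 5 appears in no bag, so the decomposition is invalid.

No — vertex 5 appears in no bag.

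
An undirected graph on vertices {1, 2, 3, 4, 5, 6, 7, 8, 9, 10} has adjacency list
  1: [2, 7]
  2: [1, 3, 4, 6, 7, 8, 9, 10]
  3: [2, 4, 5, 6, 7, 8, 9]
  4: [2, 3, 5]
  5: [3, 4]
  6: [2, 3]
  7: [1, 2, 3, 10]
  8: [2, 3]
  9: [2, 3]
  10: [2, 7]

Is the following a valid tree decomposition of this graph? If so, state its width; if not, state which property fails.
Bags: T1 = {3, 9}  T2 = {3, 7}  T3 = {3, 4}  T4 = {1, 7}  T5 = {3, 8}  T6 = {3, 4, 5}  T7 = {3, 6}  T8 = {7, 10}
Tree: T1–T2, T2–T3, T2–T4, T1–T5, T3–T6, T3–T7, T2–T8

No — vertex 2 appears in no bag.

A tree decomposition must satisfy three properties: every vertex lies in some bag; for every edge, both endpoints lie together in some bag; and for every vertex, the bags containing it form a connected subtree. Here vertex 2 appears in no bag, so the decomposition is invalid.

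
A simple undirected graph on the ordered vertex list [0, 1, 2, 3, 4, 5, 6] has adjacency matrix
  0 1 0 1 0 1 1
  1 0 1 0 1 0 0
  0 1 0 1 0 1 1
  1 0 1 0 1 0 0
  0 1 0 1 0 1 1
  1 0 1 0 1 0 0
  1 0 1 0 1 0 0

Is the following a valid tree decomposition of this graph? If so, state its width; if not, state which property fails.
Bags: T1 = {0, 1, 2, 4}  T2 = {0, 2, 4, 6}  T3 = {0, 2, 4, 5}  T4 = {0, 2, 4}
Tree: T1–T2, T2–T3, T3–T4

No — vertex 3 appears in no bag.

A tree decomposition must satisfy three properties: every vertex lies in some bag; for every edge, both endpoints lie together in some bag; and for every vertex, the bags containing it form a connected subtree. Here vertex 3 appears in no bag, so the decomposition is invalid.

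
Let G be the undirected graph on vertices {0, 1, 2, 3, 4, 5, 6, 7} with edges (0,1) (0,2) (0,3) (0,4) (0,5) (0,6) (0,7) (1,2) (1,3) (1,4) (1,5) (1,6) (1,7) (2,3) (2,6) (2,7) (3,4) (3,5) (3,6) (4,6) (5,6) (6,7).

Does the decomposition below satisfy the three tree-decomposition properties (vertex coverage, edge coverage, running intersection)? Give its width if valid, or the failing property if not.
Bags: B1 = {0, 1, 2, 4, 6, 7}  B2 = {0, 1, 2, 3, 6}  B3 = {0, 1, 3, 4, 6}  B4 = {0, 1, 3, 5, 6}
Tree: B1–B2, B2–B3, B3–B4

No — bags containing vertex 4 are not connected in the tree.

A tree decomposition must satisfy three properties: every vertex lies in some bag; for every edge, both endpoints lie together in some bag; and for every vertex, the bags containing it form a connected subtree. Here bags containing vertex 4 are not connected in the tree, so the decomposition is invalid.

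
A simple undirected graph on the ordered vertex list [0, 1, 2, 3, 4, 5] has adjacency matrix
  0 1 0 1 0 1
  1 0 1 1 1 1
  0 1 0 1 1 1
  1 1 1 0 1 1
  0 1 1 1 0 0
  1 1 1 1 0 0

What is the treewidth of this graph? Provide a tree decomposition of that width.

Every bag has size at most 4, so the width is 4 − 1 = 3 and tw(G) ≤ 3. Conversely, {0, 1, 3, 5} is a clique of size 4, and the vertices of any clique must share a bag in every tree decomposition; so some bag has ≥ 4 vertices and tw(G) ≥ 3. Therefore the treewidth is 3.

Treewidth 3.
One such decomposition:
Bags: B1 = {1, 2, 3, 5}  B2 = {0, 1, 3, 5}  B3 = {1, 2, 3, 4}
Tree: B1–B2, B1–B3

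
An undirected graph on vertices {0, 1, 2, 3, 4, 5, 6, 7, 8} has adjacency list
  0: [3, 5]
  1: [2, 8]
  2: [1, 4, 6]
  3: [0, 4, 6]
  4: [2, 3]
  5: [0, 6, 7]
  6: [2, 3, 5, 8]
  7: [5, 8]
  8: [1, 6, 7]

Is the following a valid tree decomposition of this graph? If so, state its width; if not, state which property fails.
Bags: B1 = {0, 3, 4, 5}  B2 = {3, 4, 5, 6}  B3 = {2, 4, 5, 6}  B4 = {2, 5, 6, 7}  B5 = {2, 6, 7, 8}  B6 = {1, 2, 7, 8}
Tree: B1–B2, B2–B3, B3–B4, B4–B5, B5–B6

Vertex coverage: the bags together contain {0, 1, 2, 3, 4, 5, 6, 7, 8}, the full vertex set. Edge coverage: each edge of G has both endpoints in at least one bag. Running intersection: for every vertex, the bags containing it form a connected subtree. All three properties hold, so this is a valid tree decomposition of width max|bag| − 1 = 3, and hence tw(G) ≤ 3.

Yes; width 3.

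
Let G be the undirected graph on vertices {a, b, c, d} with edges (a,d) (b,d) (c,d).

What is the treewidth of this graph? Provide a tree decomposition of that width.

Treewidth 1.
One such decomposition:
Bags: B1 = {a, d}  B2 = {c, d}  B3 = {b, d}
Tree: B1–B2, B2–B3

The largest bag has 2 vertices, giving width 1; this decomposition certifies tw(G) ≤ 1. G has an edge, so its treewidth is at least 1. The upper and lower bounds meet at 1, so that is the treewidth.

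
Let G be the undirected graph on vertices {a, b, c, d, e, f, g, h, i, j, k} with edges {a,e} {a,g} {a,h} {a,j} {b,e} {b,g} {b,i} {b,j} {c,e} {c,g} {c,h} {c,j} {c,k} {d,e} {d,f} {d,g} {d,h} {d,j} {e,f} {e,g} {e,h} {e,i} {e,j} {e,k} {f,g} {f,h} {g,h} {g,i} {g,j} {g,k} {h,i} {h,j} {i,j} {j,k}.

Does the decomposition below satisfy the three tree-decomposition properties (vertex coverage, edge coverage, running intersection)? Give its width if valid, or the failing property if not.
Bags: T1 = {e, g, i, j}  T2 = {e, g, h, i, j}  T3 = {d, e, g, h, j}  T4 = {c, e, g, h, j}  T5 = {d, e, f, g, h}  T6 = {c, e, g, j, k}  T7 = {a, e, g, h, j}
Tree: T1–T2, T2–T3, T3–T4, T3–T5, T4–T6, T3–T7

No — vertex b appears in no bag.

A tree decomposition must satisfy three properties: every vertex lies in some bag; for every edge, both endpoints lie together in some bag; and for every vertex, the bags containing it form a connected subtree. Here vertex b appears in no bag, so the decomposition is invalid.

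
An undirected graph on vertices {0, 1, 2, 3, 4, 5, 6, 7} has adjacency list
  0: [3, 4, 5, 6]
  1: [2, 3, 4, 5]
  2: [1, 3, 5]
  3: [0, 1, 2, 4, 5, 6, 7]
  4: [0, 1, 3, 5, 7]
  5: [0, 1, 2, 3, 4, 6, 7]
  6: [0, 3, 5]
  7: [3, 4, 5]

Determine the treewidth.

3

A width-3 tree decomposition is:
Bags: B1 = {0, 3, 4, 5}  B2 = {1, 3, 4, 5}  B3 = {3, 4, 5, 7}  B4 = {0, 3, 5, 6}  B5 = {1, 2, 3, 5}
Tree: B1–B2, B1–B3, B1–B4, B2–B5
The largest bag has 4 vertices, giving width 3; this decomposition certifies tw(G) ≤ 3. For the lower bound, the 4 vertices {1, 2, 3, 5} are pairwise adjacent, and any tree decomposition puts a clique entirely inside one bag — forcing width ≥ 3. Combining the bounds, tw(G) = 3.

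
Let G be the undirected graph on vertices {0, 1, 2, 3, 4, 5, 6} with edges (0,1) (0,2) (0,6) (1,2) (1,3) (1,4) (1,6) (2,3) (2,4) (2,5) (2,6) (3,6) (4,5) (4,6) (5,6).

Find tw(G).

3

A width-3 tree decomposition is:
Bags: B1 = {1, 2, 4, 6}  B2 = {1, 2, 3, 6}  B3 = {2, 4, 5, 6}  B4 = {0, 1, 2, 6}
Tree: B1–B2, B1–B3, B1–B4
The largest bag has 4 vertices, giving width 3; this decomposition certifies tw(G) ≤ 3. On the other hand G contains the 4-clique {0, 1, 2, 6}. A clique must lie in a single bag of any decomposition, so no decomposition can have width below 3. Hence tw(G) = 3 exactly.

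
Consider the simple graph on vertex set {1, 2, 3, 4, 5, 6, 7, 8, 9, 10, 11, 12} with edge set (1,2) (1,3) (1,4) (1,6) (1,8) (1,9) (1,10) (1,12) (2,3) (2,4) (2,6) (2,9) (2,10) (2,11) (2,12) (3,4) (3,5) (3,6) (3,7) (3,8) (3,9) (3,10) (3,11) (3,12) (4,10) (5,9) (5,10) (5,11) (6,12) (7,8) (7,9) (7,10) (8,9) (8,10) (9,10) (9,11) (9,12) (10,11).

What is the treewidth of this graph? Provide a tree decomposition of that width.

Treewidth 4.
One optimal decomposition is:
Bags: B1 = {1, 2, 3, 9, 10}  B2 = {1, 2, 3, 4, 10}  B3 = {2, 3, 9, 10, 11}  B4 = {1, 2, 3, 9, 12}  B5 = {1, 3, 8, 9, 10}  B6 = {3, 5, 9, 10, 11}  B7 = {1, 2, 3, 6, 12}  B8 = {3, 7, 8, 9, 10}
Tree: B1–B2, B1–B3, B1–B4, B1–B5, B3–B6, B4–B7, B5–B8

Every bag has size at most 5, so the width is 5 − 1 = 4 and tw(G) ≤ 4. Conversely, {1, 3, 8, 9, 10} is a clique of size 5, and the vertices of any clique must share a bag in every tree decomposition; so some bag has ≥ 5 vertices and tw(G) ≥ 4. Therefore the treewidth is 4.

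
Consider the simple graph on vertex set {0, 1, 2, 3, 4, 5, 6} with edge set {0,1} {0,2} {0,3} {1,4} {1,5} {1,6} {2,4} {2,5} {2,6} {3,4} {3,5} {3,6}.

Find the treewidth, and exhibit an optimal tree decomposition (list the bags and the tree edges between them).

Every bag has size at most 4, so the width is 4 − 1 = 3 and tw(G) ≤ 3. For the lower bound: the 4 vertex sets {0,3}, {2,6}, {1}, {4} are disjoint, each induces a connected subgraph, and every pair is joined by at least one edge of G. Contracting each set to a single vertex therefore yields K_{4} as a minor, and since treewidth is minor-monotone, tw(G) ≥ tw(K_{4}) = 3. Therefore the treewidth is 3.

Treewidth 3.
One such decomposition:
Bags: B1 = {0, 1, 2, 3}  B2 = {1, 2, 3, 6}  B3 = {1, 2, 3, 4}  B4 = {1, 2, 3, 5}
Tree: B1–B2, B2–B3, B3–B4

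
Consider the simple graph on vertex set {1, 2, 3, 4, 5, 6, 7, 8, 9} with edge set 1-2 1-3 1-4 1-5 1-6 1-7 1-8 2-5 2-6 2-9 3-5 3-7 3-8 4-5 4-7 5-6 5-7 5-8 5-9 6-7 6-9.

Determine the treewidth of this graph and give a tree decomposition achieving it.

The largest bag has 4 vertices, giving width 3; this decomposition certifies tw(G) ≤ 3. For the lower bound, the 4 vertices {1, 3, 5, 8} are pairwise adjacent, and any tree decomposition puts a clique entirely inside one bag — forcing width ≥ 3. Therefore the treewidth is 3.

Treewidth 3.
Bags: B1 = {1, 5, 6, 7}  B2 = {1, 4, 5, 7}  B3 = {1, 2, 5, 6}  B4 = {2, 5, 6, 9}  B5 = {1, 3, 5, 7}  B6 = {1, 3, 5, 8}
Tree: B1–B2, B1–B3, B3–B4, B1–B5, B5–B6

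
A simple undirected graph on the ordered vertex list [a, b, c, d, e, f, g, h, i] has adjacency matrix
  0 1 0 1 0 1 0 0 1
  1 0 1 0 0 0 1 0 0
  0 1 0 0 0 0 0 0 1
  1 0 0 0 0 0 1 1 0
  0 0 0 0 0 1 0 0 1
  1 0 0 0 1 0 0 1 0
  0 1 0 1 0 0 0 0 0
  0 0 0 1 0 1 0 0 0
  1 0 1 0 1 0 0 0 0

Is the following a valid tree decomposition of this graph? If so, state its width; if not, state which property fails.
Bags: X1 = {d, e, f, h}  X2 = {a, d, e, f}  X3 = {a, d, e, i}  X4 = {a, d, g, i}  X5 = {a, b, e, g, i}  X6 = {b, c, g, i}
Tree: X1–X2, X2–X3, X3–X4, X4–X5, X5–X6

A tree decomposition must satisfy three properties: every vertex lies in some bag; for every edge, both endpoints lie together in some bag; and for every vertex, the bags containing it form a connected subtree. Here bags containing vertex e are not connected in the tree, so the decomposition is invalid.

No — bags containing vertex e are not connected in the tree.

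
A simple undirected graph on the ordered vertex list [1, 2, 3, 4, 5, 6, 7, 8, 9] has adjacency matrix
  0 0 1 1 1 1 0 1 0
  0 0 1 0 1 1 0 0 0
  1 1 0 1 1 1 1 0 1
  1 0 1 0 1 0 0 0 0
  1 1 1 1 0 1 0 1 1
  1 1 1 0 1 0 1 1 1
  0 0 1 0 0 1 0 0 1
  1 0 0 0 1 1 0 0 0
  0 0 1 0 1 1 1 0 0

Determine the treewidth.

A width-3 tree decomposition is:
Bags: B1 = {1, 3, 5, 6}  B2 = {1, 3, 4, 5}  B3 = {1, 5, 6, 8}  B4 = {2, 3, 5, 6}  B5 = {3, 5, 6, 9}  B6 = {3, 6, 7, 9}
Tree: B1–B2, B1–B3, B1–B4, B4–B5, B5–B6
Every bag has size at most 4, so the width is 4 − 1 = 3 and tw(G) ≤ 3. On the other hand G contains the 4-clique {1, 5, 6, 8}. A clique must lie in a single bag of any decomposition, so no decomposition can have width below 3. Hence tw(G) = 3 exactly.

3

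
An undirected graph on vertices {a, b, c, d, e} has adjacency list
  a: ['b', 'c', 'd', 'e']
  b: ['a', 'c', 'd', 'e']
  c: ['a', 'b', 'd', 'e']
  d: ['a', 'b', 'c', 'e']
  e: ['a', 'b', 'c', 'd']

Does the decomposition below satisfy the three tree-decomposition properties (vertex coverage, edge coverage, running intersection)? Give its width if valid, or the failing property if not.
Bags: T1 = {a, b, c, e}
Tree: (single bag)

A tree decomposition must satisfy three properties: every vertex lies in some bag; for every edge, both endpoints lie together in some bag; and for every vertex, the bags containing it form a connected subtree. Here vertex d appears in no bag, so the decomposition is invalid.

No — vertex d appears in no bag.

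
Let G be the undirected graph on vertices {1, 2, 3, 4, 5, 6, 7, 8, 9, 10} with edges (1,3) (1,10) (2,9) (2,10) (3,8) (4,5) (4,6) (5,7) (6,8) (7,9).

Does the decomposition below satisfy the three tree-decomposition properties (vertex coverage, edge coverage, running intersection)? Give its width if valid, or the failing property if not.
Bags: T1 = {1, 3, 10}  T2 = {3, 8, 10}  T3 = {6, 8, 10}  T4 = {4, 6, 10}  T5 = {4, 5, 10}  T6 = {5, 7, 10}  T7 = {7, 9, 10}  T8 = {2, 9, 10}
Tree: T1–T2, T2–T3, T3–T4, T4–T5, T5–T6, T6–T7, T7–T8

Yes; width 2.

Every vertex of G appears in some bag (union = {1, 2, 3, 4, 5, 6, 7, 8, 9, 10}); every edge is covered by a bag; and for each vertex v the set of bags containing v is connected in the bag tree. The decomposition is therefore valid. The largest bag has 3 vertices, so the width is 2.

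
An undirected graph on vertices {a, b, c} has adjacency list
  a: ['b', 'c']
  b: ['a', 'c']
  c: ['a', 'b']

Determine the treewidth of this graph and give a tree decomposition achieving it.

With just one bag of size 3, the width is 3 − 1 = 2, so tw(G) ≤ 2. For the lower bound, the 3 vertices {a, b, c} are pairwise adjacent, and any tree decomposition puts a clique entirely inside one bag — forcing width ≥ 2. Therefore the treewidth is 2.

Treewidth 2.
One such decomposition:
Bags: B1 = {a, b, c}
Tree: (single bag)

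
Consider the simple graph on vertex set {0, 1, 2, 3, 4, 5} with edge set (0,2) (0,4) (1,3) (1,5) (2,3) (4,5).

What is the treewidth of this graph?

2

A width-2 tree decomposition is:
Bags: B1 = {0, 4, 5}  B2 = {0, 1, 5}  B3 = {0, 1, 3}  B4 = {0, 2, 3}
Tree: B1–B2, B2–B3, B3–B4
The largest bag has 3 vertices, giving width 2; this decomposition certifies tw(G) ≤ 2. Since 0–4–5–1–3–2–0 is a cycle in G, G is not acyclic. Forests are exactly the graphs of treewidth ≤ 1, so tw(G) ≥ 2. The upper and lower bounds meet at 2, so that is the treewidth.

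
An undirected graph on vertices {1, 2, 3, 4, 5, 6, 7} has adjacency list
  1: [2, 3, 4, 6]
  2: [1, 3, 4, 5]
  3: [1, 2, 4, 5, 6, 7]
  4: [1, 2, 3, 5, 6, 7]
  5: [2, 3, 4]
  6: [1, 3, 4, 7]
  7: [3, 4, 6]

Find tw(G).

A width-3 tree decomposition is:
Bags: B1 = {3, 4, 6, 7}  B2 = {1, 3, 4, 6}  B3 = {1, 2, 3, 4}  B4 = {2, 3, 4, 5}
Tree: B1–B2, B2–B3, B3–B4
Every bag has size at most 4, so the width is 4 − 1 = 3 and tw(G) ≤ 3. On the other hand G contains the 4-clique {1, 2, 3, 4}. A clique must lie in a single bag of any decomposition, so no decomposition can have width below 3. The upper and lower bounds meet at 3, so that is the treewidth.

3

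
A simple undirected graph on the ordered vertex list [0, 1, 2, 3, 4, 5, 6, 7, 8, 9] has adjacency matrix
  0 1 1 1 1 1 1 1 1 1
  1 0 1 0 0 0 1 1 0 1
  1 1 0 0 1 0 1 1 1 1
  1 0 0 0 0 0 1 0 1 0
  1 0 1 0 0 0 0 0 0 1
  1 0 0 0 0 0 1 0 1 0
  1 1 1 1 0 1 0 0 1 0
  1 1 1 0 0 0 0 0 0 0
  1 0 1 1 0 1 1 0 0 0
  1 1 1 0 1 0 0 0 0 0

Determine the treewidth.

A width-3 tree decomposition is:
Bags: B1 = {0, 1, 2, 6}  B2 = {0, 2, 6, 8}  B3 = {0, 1, 2, 9}  B4 = {0, 2, 4, 9}  B5 = {0, 3, 6, 8}  B6 = {0, 5, 6, 8}  B7 = {0, 1, 2, 7}
Tree: B1–B2, B1–B3, B3–B4, B2–B5, B2–B6, B1–B7
Each bag holds 4 vertices, so the decomposition has width 3, which upper-bounds the treewidth. For the lower bound, the 4 vertices {0, 2, 6, 8} are pairwise adjacent, and any tree decomposition puts a clique entirely inside one bag — forcing width ≥ 3. Combining the bounds, tw(G) = 3.

3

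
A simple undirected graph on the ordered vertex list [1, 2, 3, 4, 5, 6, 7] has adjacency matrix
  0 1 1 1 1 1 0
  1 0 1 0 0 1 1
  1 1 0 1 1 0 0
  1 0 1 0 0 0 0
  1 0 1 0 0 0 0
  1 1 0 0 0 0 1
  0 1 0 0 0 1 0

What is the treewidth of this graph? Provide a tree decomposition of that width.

Treewidth 2.
Bags: B1 = {1, 3, 4}  B2 = {1, 2, 3}  B3 = {1, 2, 6}  B4 = {1, 3, 5}  B5 = {2, 6, 7}
Tree: B1–B2, B2–B3, B2–B4, B3–B5

The largest bag has 3 vertices, giving width 2; this decomposition certifies tw(G) ≤ 2. For the lower bound, the 3 vertices {1, 2, 3} are pairwise adjacent, and any tree decomposition puts a clique entirely inside one bag — forcing width ≥ 2. Combining the bounds, tw(G) = 2.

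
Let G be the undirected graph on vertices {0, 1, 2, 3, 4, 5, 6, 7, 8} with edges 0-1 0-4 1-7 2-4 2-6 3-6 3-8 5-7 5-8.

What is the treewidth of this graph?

A width-2 tree decomposition is:
Bags: B1 = {0, 1, 7}  B2 = {0, 4, 7}  B3 = {2, 4, 7}  B4 = {2, 6, 7}  B5 = {3, 6, 7}  B6 = {3, 7, 8}  B7 = {5, 7, 8}
Tree: B1–B2, B2–B3, B3–B4, B4–B5, B5–B6, B6–B7
Each bag holds 3 vertices, so the decomposition has width 2, which upper-bounds the treewidth. Since 7–1–0–4–2–6–3–8–5–7 is a cycle in G, G is not acyclic. Forests are exactly the graphs of treewidth ≤ 1, so tw(G) ≥ 2. Combining the bounds, tw(G) = 2.

2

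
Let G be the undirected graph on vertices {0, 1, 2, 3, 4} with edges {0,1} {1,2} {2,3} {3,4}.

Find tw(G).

A width-1 tree decomposition is:
Bags: B1 = {0, 1}  B2 = {1, 2}  B3 = {2, 3}  B4 = {3, 4}
Tree: B1–B2, B2–B3, B3–B4
Every bag has size at most 2, so the width is 2 − 1 = 1 and tw(G) ≤ 1. Since G has at least one edge (e.g. 0–1), it is not an edgeless graph, so tw(G) ≥ 1. Combining the bounds, tw(G) = 1.

1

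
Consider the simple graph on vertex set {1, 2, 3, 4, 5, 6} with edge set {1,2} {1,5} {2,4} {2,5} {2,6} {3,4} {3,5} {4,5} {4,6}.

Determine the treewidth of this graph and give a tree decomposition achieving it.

Every bag has size at most 3, so the width is 3 − 1 = 2 and tw(G) ≤ 2. Conversely, {1, 2, 5} is a clique of size 3, and the vertices of any clique must share a bag in every tree decomposition; so some bag has ≥ 3 vertices and tw(G) ≥ 2. Combining the bounds, tw(G) = 2.

Treewidth 2.
Bags: B1 = {2, 4, 5}  B2 = {3, 4, 5}  B3 = {2, 4, 6}  B4 = {1, 2, 5}
Tree: B1–B2, B1–B3, B1–B4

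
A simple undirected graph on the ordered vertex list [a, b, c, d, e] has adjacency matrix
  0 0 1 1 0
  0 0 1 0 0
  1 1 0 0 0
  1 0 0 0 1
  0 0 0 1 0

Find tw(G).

A width-1 tree decomposition is:
Bags: B1 = {b, c}  B2 = {a, c}  B3 = {a, d}  B4 = {d, e}
Tree: B1–B2, B2–B3, B3–B4
The largest bag has 2 vertices, giving width 1; this decomposition certifies tw(G) ≤ 1. Any graph with an edge has treewidth ≥ 1, and G has the edge b–c. Combining the bounds, tw(G) = 1.

1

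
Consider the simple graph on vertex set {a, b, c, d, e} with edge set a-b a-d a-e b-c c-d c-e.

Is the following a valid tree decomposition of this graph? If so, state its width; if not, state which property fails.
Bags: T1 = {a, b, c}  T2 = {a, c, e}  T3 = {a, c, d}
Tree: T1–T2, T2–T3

Yes; width 2.

Vertex coverage: the bags together contain {a, b, c, d, e}, the full vertex set. Edge coverage: each edge of G has both endpoints in at least one bag. Running intersection: for every vertex, the bags containing it form a connected subtree. All three properties hold, so this is a valid tree decomposition of width max|bag| − 1 = 2, and hence tw(G) ≤ 2.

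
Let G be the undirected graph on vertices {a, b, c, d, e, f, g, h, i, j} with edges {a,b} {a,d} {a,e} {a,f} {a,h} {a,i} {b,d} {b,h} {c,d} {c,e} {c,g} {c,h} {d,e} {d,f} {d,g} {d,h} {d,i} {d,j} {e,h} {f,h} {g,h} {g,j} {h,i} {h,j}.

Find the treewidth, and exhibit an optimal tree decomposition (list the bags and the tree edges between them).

Treewidth 3.
Bags: B1 = {d, g, h, j}  B2 = {c, d, g, h}  B3 = {c, d, e, h}  B4 = {a, d, e, h}  B5 = {a, d, h, i}  B6 = {a, d, f, h}  B7 = {a, b, d, h}
Tree: B1–B2, B2–B3, B3–B4, B4–B5, B4–B6, B5–B7

Every bag has size at most 4, so the width is 4 − 1 = 3 and tw(G) ≤ 3. On the other hand G contains the 4-clique {d, g, h, j}. A clique must lie in a single bag of any decomposition, so no decomposition can have width below 3. Combining the bounds, tw(G) = 3.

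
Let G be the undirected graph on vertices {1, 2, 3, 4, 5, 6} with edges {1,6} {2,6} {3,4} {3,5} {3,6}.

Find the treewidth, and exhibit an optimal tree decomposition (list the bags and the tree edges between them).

Treewidth 1.
Bags: B1 = {3, 6}  B2 = {2, 6}  B3 = {1, 6}  B4 = {3, 5}  B5 = {3, 4}
Tree: B1–B2, B2–B3, B1–B4, B1–B5

Each bag holds 2 vertices, so the decomposition has width 1, which upper-bounds the treewidth. Any graph with an edge has treewidth ≥ 1, and G has the edge 3–6. Combining the bounds, tw(G) = 1.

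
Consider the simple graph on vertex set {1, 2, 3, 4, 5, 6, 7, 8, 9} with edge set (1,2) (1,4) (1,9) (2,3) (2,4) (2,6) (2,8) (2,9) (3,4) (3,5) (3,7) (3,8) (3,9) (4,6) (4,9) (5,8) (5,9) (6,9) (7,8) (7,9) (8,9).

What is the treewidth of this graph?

3

A width-3 tree decomposition is:
Bags: B1 = {2, 3, 8, 9}  B2 = {2, 3, 4, 9}  B3 = {2, 4, 6, 9}  B4 = {3, 5, 8, 9}  B5 = {1, 2, 4, 9}  B6 = {3, 7, 8, 9}
Tree: B1–B2, B2–B3, B1–B4, B2–B5, B4–B6
Every bag has size at most 4, so the width is 4 − 1 = 3 and tw(G) ≤ 3. On the other hand G contains the 4-clique {2, 3, 8, 9}. A clique must lie in a single bag of any decomposition, so no decomposition can have width below 3. The upper and lower bounds meet at 3, so that is the treewidth.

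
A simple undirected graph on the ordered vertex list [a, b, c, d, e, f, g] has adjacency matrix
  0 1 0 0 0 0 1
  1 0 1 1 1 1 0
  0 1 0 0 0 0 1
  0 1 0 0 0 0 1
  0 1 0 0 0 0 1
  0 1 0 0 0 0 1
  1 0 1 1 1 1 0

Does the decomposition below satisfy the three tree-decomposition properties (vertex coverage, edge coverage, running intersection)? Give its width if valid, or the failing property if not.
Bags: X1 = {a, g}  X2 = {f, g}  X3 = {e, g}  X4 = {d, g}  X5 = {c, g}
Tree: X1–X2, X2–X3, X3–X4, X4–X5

A tree decomposition must satisfy three properties: every vertex lies in some bag; for every edge, both endpoints lie together in some bag; and for every vertex, the bags containing it form a connected subtree. Here vertex b appears in no bag, so the decomposition is invalid.

No — vertex b appears in no bag.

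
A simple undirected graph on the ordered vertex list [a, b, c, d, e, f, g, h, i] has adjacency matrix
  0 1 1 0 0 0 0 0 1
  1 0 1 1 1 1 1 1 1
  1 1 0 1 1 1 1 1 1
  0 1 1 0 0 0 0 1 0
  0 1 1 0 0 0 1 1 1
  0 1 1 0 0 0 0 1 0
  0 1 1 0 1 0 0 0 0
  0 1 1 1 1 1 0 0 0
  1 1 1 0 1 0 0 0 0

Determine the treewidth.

3

A width-3 tree decomposition is:
Bags: B1 = {b, c, e, h}  B2 = {b, c, d, h}  B3 = {b, c, f, h}  B4 = {b, c, e, i}  B5 = {a, b, c, i}  B6 = {b, c, e, g}
Tree: B1–B2, B1–B3, B1–B4, B4–B5, B1–B6
Each bag holds 4 vertices, so the decomposition has width 3, which upper-bounds the treewidth. Conversely, {b, c, e, g} is a clique of size 4, and the vertices of any clique must share a bag in every tree decomposition; so some bag has ≥ 4 vertices and tw(G) ≥ 3. Hence tw(G) = 3 exactly.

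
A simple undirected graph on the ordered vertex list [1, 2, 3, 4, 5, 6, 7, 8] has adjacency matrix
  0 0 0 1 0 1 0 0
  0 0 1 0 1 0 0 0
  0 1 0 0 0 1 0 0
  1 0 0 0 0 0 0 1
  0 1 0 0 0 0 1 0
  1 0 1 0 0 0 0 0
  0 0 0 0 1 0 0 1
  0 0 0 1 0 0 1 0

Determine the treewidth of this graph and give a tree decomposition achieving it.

The largest bag has 3 vertices, giving width 2; this decomposition certifies tw(G) ≤ 2. Since 7–5–2–3–6–1–4–8–7 is a cycle in G, G is not acyclic. Forests are exactly the graphs of treewidth ≤ 1, so tw(G) ≥ 2. Therefore the treewidth is 2.

Treewidth 2.
Bags: B1 = {2, 5, 7}  B2 = {2, 3, 7}  B3 = {3, 6, 7}  B4 = {1, 6, 7}  B5 = {1, 4, 7}  B6 = {4, 7, 8}
Tree: B1–B2, B2–B3, B3–B4, B4–B5, B5–B6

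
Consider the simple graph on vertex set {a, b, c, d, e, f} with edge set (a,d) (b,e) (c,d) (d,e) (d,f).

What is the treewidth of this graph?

1

A width-1 tree decomposition is:
Bags: B1 = {a, d}  B2 = {d, f}  B3 = {c, d}  B4 = {d, e}  B5 = {b, e}
Tree: B1–B2, B1–B3, B1–B4, B4–B5
Every bag has size at most 2, so the width is 2 − 1 = 1 and tw(G) ≤ 1. Since G has at least one edge (e.g. a–d), it is not an edgeless graph, so tw(G) ≥ 1. The upper and lower bounds meet at 1, so that is the treewidth.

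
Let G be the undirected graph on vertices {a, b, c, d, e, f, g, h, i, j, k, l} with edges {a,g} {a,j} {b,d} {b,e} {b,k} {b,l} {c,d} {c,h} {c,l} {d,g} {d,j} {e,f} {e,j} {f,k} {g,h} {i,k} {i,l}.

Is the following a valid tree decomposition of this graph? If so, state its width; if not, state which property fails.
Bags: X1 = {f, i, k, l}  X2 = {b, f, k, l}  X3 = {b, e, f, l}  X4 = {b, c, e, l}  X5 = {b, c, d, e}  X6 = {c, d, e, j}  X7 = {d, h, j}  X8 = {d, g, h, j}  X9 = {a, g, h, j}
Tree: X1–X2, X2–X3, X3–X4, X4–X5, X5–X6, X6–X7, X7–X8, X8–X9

A tree decomposition must satisfy three properties: every vertex lies in some bag; for every edge, both endpoints lie together in some bag; and for every vertex, the bags containing it form a connected subtree. Here edge (c,h) lies in no bag, so the decomposition is invalid.

No — edge (c,h) lies in no bag.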